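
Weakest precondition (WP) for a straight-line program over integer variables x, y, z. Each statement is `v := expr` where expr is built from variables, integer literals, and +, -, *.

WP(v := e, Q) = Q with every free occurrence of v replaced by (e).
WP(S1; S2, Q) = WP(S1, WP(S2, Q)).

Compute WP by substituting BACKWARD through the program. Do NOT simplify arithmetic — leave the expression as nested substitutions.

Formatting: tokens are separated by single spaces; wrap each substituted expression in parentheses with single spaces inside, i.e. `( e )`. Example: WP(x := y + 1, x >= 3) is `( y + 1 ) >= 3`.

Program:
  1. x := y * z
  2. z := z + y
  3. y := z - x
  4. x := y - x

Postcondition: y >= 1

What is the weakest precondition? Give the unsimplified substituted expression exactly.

post: y >= 1
stmt 4: x := y - x  -- replace 0 occurrence(s) of x with (y - x)
  => y >= 1
stmt 3: y := z - x  -- replace 1 occurrence(s) of y with (z - x)
  => ( z - x ) >= 1
stmt 2: z := z + y  -- replace 1 occurrence(s) of z with (z + y)
  => ( ( z + y ) - x ) >= 1
stmt 1: x := y * z  -- replace 1 occurrence(s) of x with (y * z)
  => ( ( z + y ) - ( y * z ) ) >= 1

Answer: ( ( z + y ) - ( y * z ) ) >= 1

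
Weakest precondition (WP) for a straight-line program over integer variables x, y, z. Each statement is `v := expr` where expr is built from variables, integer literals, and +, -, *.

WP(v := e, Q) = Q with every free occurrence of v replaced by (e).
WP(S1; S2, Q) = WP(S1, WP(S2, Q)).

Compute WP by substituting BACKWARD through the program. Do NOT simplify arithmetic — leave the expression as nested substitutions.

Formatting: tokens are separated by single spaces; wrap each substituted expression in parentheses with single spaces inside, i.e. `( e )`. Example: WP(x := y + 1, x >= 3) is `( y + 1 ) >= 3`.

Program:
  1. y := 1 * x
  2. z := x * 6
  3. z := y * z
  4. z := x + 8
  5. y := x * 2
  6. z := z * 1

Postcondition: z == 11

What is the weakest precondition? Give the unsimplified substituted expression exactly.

post: z == 11
stmt 6: z := z * 1  -- replace 1 occurrence(s) of z with (z * 1)
  => ( z * 1 ) == 11
stmt 5: y := x * 2  -- replace 0 occurrence(s) of y with (x * 2)
  => ( z * 1 ) == 11
stmt 4: z := x + 8  -- replace 1 occurrence(s) of z with (x + 8)
  => ( ( x + 8 ) * 1 ) == 11
stmt 3: z := y * z  -- replace 0 occurrence(s) of z with (y * z)
  => ( ( x + 8 ) * 1 ) == 11
stmt 2: z := x * 6  -- replace 0 occurrence(s) of z with (x * 6)
  => ( ( x + 8 ) * 1 ) == 11
stmt 1: y := 1 * x  -- replace 0 occurrence(s) of y with (1 * x)
  => ( ( x + 8 ) * 1 ) == 11

Answer: ( ( x + 8 ) * 1 ) == 11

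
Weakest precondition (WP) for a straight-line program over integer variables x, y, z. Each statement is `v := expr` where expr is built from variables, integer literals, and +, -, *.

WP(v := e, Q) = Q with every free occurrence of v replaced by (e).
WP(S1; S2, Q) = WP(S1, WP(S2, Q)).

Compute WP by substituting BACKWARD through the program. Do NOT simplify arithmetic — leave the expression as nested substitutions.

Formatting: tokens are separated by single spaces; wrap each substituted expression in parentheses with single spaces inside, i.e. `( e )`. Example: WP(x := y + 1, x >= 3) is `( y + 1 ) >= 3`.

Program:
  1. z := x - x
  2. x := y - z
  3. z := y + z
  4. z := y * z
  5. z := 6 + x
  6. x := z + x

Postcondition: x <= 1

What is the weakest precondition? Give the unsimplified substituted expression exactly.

post: x <= 1
stmt 6: x := z + x  -- replace 1 occurrence(s) of x with (z + x)
  => ( z + x ) <= 1
stmt 5: z := 6 + x  -- replace 1 occurrence(s) of z with (6 + x)
  => ( ( 6 + x ) + x ) <= 1
stmt 4: z := y * z  -- replace 0 occurrence(s) of z with (y * z)
  => ( ( 6 + x ) + x ) <= 1
stmt 3: z := y + z  -- replace 0 occurrence(s) of z with (y + z)
  => ( ( 6 + x ) + x ) <= 1
stmt 2: x := y - z  -- replace 2 occurrence(s) of x with (y - z)
  => ( ( 6 + ( y - z ) ) + ( y - z ) ) <= 1
stmt 1: z := x - x  -- replace 2 occurrence(s) of z with (x - x)
  => ( ( 6 + ( y - ( x - x ) ) ) + ( y - ( x - x ) ) ) <= 1

Answer: ( ( 6 + ( y - ( x - x ) ) ) + ( y - ( x - x ) ) ) <= 1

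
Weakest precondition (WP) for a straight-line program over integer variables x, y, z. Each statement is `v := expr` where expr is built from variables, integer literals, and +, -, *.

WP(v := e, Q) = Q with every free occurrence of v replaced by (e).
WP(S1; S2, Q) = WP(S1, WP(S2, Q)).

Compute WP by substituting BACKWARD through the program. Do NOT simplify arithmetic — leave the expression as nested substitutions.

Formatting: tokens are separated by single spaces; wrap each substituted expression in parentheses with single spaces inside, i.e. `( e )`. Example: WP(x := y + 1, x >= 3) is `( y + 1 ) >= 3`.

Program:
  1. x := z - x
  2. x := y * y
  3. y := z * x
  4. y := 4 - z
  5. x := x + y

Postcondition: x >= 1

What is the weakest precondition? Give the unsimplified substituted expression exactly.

Answer: ( ( y * y ) + ( 4 - z ) ) >= 1

Derivation:
post: x >= 1
stmt 5: x := x + y  -- replace 1 occurrence(s) of x with (x + y)
  => ( x + y ) >= 1
stmt 4: y := 4 - z  -- replace 1 occurrence(s) of y with (4 - z)
  => ( x + ( 4 - z ) ) >= 1
stmt 3: y := z * x  -- replace 0 occurrence(s) of y with (z * x)
  => ( x + ( 4 - z ) ) >= 1
stmt 2: x := y * y  -- replace 1 occurrence(s) of x with (y * y)
  => ( ( y * y ) + ( 4 - z ) ) >= 1
stmt 1: x := z - x  -- replace 0 occurrence(s) of x with (z - x)
  => ( ( y * y ) + ( 4 - z ) ) >= 1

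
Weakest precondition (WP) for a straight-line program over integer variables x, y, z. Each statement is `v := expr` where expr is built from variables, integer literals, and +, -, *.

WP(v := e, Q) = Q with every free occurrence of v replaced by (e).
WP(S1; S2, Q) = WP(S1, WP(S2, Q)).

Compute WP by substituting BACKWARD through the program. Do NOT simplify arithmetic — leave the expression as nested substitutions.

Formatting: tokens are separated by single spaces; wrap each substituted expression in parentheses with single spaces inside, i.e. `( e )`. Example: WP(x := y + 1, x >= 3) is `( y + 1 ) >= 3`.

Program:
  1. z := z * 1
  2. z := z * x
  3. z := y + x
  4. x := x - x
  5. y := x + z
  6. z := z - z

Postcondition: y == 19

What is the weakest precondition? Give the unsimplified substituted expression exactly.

Answer: ( ( x - x ) + ( y + x ) ) == 19

Derivation:
post: y == 19
stmt 6: z := z - z  -- replace 0 occurrence(s) of z with (z - z)
  => y == 19
stmt 5: y := x + z  -- replace 1 occurrence(s) of y with (x + z)
  => ( x + z ) == 19
stmt 4: x := x - x  -- replace 1 occurrence(s) of x with (x - x)
  => ( ( x - x ) + z ) == 19
stmt 3: z := y + x  -- replace 1 occurrence(s) of z with (y + x)
  => ( ( x - x ) + ( y + x ) ) == 19
stmt 2: z := z * x  -- replace 0 occurrence(s) of z with (z * x)
  => ( ( x - x ) + ( y + x ) ) == 19
stmt 1: z := z * 1  -- replace 0 occurrence(s) of z with (z * 1)
  => ( ( x - x ) + ( y + x ) ) == 19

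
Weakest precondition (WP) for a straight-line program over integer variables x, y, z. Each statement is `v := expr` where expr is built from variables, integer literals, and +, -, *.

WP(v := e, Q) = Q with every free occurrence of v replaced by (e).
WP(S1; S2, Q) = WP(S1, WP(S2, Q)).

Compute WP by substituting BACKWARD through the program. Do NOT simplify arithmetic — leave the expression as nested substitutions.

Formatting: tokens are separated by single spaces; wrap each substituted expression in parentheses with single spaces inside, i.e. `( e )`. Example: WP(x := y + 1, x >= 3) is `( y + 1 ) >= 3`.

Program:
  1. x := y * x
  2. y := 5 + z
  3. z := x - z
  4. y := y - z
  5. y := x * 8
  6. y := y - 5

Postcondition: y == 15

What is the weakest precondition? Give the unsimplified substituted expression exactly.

Answer: ( ( ( y * x ) * 8 ) - 5 ) == 15

Derivation:
post: y == 15
stmt 6: y := y - 5  -- replace 1 occurrence(s) of y with (y - 5)
  => ( y - 5 ) == 15
stmt 5: y := x * 8  -- replace 1 occurrence(s) of y with (x * 8)
  => ( ( x * 8 ) - 5 ) == 15
stmt 4: y := y - z  -- replace 0 occurrence(s) of y with (y - z)
  => ( ( x * 8 ) - 5 ) == 15
stmt 3: z := x - z  -- replace 0 occurrence(s) of z with (x - z)
  => ( ( x * 8 ) - 5 ) == 15
stmt 2: y := 5 + z  -- replace 0 occurrence(s) of y with (5 + z)
  => ( ( x * 8 ) - 5 ) == 15
stmt 1: x := y * x  -- replace 1 occurrence(s) of x with (y * x)
  => ( ( ( y * x ) * 8 ) - 5 ) == 15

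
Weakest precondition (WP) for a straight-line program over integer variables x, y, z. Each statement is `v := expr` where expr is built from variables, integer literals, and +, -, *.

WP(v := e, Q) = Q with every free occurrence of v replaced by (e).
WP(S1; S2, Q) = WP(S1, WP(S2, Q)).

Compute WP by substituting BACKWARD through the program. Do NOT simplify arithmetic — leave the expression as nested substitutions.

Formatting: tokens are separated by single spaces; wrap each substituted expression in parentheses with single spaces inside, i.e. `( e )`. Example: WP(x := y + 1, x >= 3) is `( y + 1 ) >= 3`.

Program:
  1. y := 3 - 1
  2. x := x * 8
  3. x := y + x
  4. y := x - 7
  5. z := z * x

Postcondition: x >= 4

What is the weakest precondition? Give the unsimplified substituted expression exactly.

Answer: ( ( 3 - 1 ) + ( x * 8 ) ) >= 4

Derivation:
post: x >= 4
stmt 5: z := z * x  -- replace 0 occurrence(s) of z with (z * x)
  => x >= 4
stmt 4: y := x - 7  -- replace 0 occurrence(s) of y with (x - 7)
  => x >= 4
stmt 3: x := y + x  -- replace 1 occurrence(s) of x with (y + x)
  => ( y + x ) >= 4
stmt 2: x := x * 8  -- replace 1 occurrence(s) of x with (x * 8)
  => ( y + ( x * 8 ) ) >= 4
stmt 1: y := 3 - 1  -- replace 1 occurrence(s) of y with (3 - 1)
  => ( ( 3 - 1 ) + ( x * 8 ) ) >= 4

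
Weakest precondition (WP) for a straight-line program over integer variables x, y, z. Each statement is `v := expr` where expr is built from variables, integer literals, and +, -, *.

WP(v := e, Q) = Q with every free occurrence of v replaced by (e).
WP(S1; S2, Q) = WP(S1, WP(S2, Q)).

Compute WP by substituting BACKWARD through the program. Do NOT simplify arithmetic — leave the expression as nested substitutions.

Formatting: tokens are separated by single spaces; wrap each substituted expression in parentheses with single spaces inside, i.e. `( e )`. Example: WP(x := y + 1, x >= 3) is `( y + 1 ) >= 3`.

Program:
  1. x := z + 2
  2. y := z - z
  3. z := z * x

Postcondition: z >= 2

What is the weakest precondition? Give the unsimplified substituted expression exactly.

Answer: ( z * ( z + 2 ) ) >= 2

Derivation:
post: z >= 2
stmt 3: z := z * x  -- replace 1 occurrence(s) of z with (z * x)
  => ( z * x ) >= 2
stmt 2: y := z - z  -- replace 0 occurrence(s) of y with (z - z)
  => ( z * x ) >= 2
stmt 1: x := z + 2  -- replace 1 occurrence(s) of x with (z + 2)
  => ( z * ( z + 2 ) ) >= 2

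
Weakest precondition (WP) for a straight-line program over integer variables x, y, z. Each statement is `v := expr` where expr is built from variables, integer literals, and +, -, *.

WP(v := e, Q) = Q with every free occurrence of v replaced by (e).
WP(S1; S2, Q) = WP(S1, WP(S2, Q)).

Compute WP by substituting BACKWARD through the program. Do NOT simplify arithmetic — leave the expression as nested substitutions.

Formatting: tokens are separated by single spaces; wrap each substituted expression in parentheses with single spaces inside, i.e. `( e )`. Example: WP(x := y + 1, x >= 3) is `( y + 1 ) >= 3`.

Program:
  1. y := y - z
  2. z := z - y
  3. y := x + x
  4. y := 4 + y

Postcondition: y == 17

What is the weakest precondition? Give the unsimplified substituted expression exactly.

Answer: ( 4 + ( x + x ) ) == 17

Derivation:
post: y == 17
stmt 4: y := 4 + y  -- replace 1 occurrence(s) of y with (4 + y)
  => ( 4 + y ) == 17
stmt 3: y := x + x  -- replace 1 occurrence(s) of y with (x + x)
  => ( 4 + ( x + x ) ) == 17
stmt 2: z := z - y  -- replace 0 occurrence(s) of z with (z - y)
  => ( 4 + ( x + x ) ) == 17
stmt 1: y := y - z  -- replace 0 occurrence(s) of y with (y - z)
  => ( 4 + ( x + x ) ) == 17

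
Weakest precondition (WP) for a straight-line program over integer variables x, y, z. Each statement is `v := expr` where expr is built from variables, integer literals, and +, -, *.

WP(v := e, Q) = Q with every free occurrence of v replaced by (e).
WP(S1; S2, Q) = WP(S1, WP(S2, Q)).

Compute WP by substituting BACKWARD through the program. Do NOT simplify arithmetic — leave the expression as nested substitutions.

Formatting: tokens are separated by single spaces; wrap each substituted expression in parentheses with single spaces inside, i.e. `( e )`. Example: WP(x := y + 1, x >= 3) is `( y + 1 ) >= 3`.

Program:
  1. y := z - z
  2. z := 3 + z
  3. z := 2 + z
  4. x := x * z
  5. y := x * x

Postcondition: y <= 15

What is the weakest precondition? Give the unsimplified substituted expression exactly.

Answer: ( ( x * ( 2 + ( 3 + z ) ) ) * ( x * ( 2 + ( 3 + z ) ) ) ) <= 15

Derivation:
post: y <= 15
stmt 5: y := x * x  -- replace 1 occurrence(s) of y with (x * x)
  => ( x * x ) <= 15
stmt 4: x := x * z  -- replace 2 occurrence(s) of x with (x * z)
  => ( ( x * z ) * ( x * z ) ) <= 15
stmt 3: z := 2 + z  -- replace 2 occurrence(s) of z with (2 + z)
  => ( ( x * ( 2 + z ) ) * ( x * ( 2 + z ) ) ) <= 15
stmt 2: z := 3 + z  -- replace 2 occurrence(s) of z with (3 + z)
  => ( ( x * ( 2 + ( 3 + z ) ) ) * ( x * ( 2 + ( 3 + z ) ) ) ) <= 15
stmt 1: y := z - z  -- replace 0 occurrence(s) of y with (z - z)
  => ( ( x * ( 2 + ( 3 + z ) ) ) * ( x * ( 2 + ( 3 + z ) ) ) ) <= 15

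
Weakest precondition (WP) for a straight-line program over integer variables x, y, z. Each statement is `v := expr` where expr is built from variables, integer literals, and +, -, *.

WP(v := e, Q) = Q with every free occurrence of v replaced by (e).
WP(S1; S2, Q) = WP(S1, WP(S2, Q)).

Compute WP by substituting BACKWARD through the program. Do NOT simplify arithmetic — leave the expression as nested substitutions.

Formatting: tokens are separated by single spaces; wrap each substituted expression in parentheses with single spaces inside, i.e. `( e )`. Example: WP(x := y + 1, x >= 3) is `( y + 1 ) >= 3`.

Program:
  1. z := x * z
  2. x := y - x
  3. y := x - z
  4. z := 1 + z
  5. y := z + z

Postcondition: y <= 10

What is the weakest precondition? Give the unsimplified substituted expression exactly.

Answer: ( ( 1 + ( x * z ) ) + ( 1 + ( x * z ) ) ) <= 10

Derivation:
post: y <= 10
stmt 5: y := z + z  -- replace 1 occurrence(s) of y with (z + z)
  => ( z + z ) <= 10
stmt 4: z := 1 + z  -- replace 2 occurrence(s) of z with (1 + z)
  => ( ( 1 + z ) + ( 1 + z ) ) <= 10
stmt 3: y := x - z  -- replace 0 occurrence(s) of y with (x - z)
  => ( ( 1 + z ) + ( 1 + z ) ) <= 10
stmt 2: x := y - x  -- replace 0 occurrence(s) of x with (y - x)
  => ( ( 1 + z ) + ( 1 + z ) ) <= 10
stmt 1: z := x * z  -- replace 2 occurrence(s) of z with (x * z)
  => ( ( 1 + ( x * z ) ) + ( 1 + ( x * z ) ) ) <= 10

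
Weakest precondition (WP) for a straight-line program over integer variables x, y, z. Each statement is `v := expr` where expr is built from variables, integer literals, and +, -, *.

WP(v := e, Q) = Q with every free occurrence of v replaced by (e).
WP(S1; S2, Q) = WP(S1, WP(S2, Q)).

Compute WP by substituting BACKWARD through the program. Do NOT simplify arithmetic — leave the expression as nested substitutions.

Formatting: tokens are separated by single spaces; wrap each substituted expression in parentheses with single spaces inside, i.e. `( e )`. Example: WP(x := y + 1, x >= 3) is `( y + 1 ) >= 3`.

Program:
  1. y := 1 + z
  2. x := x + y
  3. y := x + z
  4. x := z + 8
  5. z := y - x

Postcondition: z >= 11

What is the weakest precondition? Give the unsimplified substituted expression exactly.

Answer: ( ( ( x + ( 1 + z ) ) + z ) - ( z + 8 ) ) >= 11

Derivation:
post: z >= 11
stmt 5: z := y - x  -- replace 1 occurrence(s) of z with (y - x)
  => ( y - x ) >= 11
stmt 4: x := z + 8  -- replace 1 occurrence(s) of x with (z + 8)
  => ( y - ( z + 8 ) ) >= 11
stmt 3: y := x + z  -- replace 1 occurrence(s) of y with (x + z)
  => ( ( x + z ) - ( z + 8 ) ) >= 11
stmt 2: x := x + y  -- replace 1 occurrence(s) of x with (x + y)
  => ( ( ( x + y ) + z ) - ( z + 8 ) ) >= 11
stmt 1: y := 1 + z  -- replace 1 occurrence(s) of y with (1 + z)
  => ( ( ( x + ( 1 + z ) ) + z ) - ( z + 8 ) ) >= 11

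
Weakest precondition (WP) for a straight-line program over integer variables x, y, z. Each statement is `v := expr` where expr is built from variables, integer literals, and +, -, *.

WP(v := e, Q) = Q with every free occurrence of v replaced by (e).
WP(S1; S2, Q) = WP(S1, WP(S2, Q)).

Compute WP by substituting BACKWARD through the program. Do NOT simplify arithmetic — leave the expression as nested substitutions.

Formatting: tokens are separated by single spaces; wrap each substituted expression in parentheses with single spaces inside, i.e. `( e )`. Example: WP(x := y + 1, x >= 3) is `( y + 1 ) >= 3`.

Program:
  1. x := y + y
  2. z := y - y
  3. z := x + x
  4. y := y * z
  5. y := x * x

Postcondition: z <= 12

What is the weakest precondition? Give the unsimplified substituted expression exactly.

Answer: ( ( y + y ) + ( y + y ) ) <= 12

Derivation:
post: z <= 12
stmt 5: y := x * x  -- replace 0 occurrence(s) of y with (x * x)
  => z <= 12
stmt 4: y := y * z  -- replace 0 occurrence(s) of y with (y * z)
  => z <= 12
stmt 3: z := x + x  -- replace 1 occurrence(s) of z with (x + x)
  => ( x + x ) <= 12
stmt 2: z := y - y  -- replace 0 occurrence(s) of z with (y - y)
  => ( x + x ) <= 12
stmt 1: x := y + y  -- replace 2 occurrence(s) of x with (y + y)
  => ( ( y + y ) + ( y + y ) ) <= 12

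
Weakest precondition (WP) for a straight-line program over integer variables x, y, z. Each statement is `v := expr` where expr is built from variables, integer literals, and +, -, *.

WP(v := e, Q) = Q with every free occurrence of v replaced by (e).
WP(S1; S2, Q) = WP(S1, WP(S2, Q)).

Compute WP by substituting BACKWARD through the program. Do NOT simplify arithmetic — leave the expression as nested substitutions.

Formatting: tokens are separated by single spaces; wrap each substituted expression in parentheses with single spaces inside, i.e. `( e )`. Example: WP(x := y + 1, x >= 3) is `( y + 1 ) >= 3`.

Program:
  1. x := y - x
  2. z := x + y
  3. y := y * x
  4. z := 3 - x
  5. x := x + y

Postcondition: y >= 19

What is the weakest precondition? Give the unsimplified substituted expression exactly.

Answer: ( y * ( y - x ) ) >= 19

Derivation:
post: y >= 19
stmt 5: x := x + y  -- replace 0 occurrence(s) of x with (x + y)
  => y >= 19
stmt 4: z := 3 - x  -- replace 0 occurrence(s) of z with (3 - x)
  => y >= 19
stmt 3: y := y * x  -- replace 1 occurrence(s) of y with (y * x)
  => ( y * x ) >= 19
stmt 2: z := x + y  -- replace 0 occurrence(s) of z with (x + y)
  => ( y * x ) >= 19
stmt 1: x := y - x  -- replace 1 occurrence(s) of x with (y - x)
  => ( y * ( y - x ) ) >= 19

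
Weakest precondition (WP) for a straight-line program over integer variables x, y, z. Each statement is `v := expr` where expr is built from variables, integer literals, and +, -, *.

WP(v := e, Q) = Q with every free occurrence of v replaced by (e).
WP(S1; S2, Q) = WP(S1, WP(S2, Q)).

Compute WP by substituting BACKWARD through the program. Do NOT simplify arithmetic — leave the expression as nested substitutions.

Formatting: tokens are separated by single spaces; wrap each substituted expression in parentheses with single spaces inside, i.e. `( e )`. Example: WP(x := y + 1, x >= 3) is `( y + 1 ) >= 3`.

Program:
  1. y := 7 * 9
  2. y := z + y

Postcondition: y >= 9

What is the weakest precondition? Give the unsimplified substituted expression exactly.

post: y >= 9
stmt 2: y := z + y  -- replace 1 occurrence(s) of y with (z + y)
  => ( z + y ) >= 9
stmt 1: y := 7 * 9  -- replace 1 occurrence(s) of y with (7 * 9)
  => ( z + ( 7 * 9 ) ) >= 9

Answer: ( z + ( 7 * 9 ) ) >= 9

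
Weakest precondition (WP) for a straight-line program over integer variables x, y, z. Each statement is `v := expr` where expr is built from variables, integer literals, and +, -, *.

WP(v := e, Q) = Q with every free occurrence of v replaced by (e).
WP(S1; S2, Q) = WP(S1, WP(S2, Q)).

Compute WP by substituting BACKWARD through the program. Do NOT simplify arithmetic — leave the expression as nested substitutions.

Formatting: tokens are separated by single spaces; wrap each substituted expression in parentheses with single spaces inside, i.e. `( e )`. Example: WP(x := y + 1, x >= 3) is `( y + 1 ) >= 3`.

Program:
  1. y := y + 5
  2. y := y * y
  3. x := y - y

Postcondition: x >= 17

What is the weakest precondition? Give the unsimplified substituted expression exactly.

post: x >= 17
stmt 3: x := y - y  -- replace 1 occurrence(s) of x with (y - y)
  => ( y - y ) >= 17
stmt 2: y := y * y  -- replace 2 occurrence(s) of y with (y * y)
  => ( ( y * y ) - ( y * y ) ) >= 17
stmt 1: y := y + 5  -- replace 4 occurrence(s) of y with (y + 5)
  => ( ( ( y + 5 ) * ( y + 5 ) ) - ( ( y + 5 ) * ( y + 5 ) ) ) >= 17

Answer: ( ( ( y + 5 ) * ( y + 5 ) ) - ( ( y + 5 ) * ( y + 5 ) ) ) >= 17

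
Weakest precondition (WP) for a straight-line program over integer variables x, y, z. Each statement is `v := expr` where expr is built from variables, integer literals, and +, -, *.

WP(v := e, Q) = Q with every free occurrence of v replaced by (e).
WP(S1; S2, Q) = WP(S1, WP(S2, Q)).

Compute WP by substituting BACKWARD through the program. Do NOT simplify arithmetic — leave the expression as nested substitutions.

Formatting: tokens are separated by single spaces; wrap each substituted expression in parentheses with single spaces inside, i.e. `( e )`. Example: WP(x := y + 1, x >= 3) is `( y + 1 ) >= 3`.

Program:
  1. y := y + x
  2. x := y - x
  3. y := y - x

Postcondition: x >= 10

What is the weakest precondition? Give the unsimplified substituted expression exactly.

Answer: ( ( y + x ) - x ) >= 10

Derivation:
post: x >= 10
stmt 3: y := y - x  -- replace 0 occurrence(s) of y with (y - x)
  => x >= 10
stmt 2: x := y - x  -- replace 1 occurrence(s) of x with (y - x)
  => ( y - x ) >= 10
stmt 1: y := y + x  -- replace 1 occurrence(s) of y with (y + x)
  => ( ( y + x ) - x ) >= 10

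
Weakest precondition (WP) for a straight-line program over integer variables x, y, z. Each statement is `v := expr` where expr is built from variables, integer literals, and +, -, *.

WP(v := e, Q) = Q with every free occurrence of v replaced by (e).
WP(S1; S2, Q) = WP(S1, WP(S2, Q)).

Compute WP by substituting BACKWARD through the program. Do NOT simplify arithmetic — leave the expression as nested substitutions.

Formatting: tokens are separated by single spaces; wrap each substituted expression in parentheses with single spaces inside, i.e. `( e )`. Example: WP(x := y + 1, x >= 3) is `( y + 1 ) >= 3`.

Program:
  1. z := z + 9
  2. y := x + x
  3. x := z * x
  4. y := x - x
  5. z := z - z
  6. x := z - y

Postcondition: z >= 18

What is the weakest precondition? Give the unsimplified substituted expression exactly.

Answer: ( ( z + 9 ) - ( z + 9 ) ) >= 18

Derivation:
post: z >= 18
stmt 6: x := z - y  -- replace 0 occurrence(s) of x with (z - y)
  => z >= 18
stmt 5: z := z - z  -- replace 1 occurrence(s) of z with (z - z)
  => ( z - z ) >= 18
stmt 4: y := x - x  -- replace 0 occurrence(s) of y with (x - x)
  => ( z - z ) >= 18
stmt 3: x := z * x  -- replace 0 occurrence(s) of x with (z * x)
  => ( z - z ) >= 18
stmt 2: y := x + x  -- replace 0 occurrence(s) of y with (x + x)
  => ( z - z ) >= 18
stmt 1: z := z + 9  -- replace 2 occurrence(s) of z with (z + 9)
  => ( ( z + 9 ) - ( z + 9 ) ) >= 18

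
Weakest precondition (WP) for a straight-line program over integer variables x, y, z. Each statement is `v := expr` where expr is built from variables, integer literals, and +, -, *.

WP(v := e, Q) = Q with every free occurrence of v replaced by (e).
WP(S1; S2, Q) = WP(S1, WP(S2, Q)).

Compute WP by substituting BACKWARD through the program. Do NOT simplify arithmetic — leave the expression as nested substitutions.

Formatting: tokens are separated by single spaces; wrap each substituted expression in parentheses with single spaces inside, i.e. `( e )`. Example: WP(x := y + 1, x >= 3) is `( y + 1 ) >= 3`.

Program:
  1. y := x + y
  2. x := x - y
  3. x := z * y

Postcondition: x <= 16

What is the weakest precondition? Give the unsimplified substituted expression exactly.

Answer: ( z * ( x + y ) ) <= 16

Derivation:
post: x <= 16
stmt 3: x := z * y  -- replace 1 occurrence(s) of x with (z * y)
  => ( z * y ) <= 16
stmt 2: x := x - y  -- replace 0 occurrence(s) of x with (x - y)
  => ( z * y ) <= 16
stmt 1: y := x + y  -- replace 1 occurrence(s) of y with (x + y)
  => ( z * ( x + y ) ) <= 16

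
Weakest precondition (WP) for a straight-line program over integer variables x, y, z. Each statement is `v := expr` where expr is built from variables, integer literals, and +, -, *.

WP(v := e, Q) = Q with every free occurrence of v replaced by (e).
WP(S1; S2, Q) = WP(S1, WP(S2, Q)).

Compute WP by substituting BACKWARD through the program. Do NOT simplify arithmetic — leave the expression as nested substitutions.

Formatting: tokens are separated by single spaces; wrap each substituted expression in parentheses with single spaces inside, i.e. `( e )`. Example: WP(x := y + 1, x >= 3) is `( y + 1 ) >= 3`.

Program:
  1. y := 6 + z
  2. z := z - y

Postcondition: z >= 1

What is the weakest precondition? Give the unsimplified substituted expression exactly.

post: z >= 1
stmt 2: z := z - y  -- replace 1 occurrence(s) of z with (z - y)
  => ( z - y ) >= 1
stmt 1: y := 6 + z  -- replace 1 occurrence(s) of y with (6 + z)
  => ( z - ( 6 + z ) ) >= 1

Answer: ( z - ( 6 + z ) ) >= 1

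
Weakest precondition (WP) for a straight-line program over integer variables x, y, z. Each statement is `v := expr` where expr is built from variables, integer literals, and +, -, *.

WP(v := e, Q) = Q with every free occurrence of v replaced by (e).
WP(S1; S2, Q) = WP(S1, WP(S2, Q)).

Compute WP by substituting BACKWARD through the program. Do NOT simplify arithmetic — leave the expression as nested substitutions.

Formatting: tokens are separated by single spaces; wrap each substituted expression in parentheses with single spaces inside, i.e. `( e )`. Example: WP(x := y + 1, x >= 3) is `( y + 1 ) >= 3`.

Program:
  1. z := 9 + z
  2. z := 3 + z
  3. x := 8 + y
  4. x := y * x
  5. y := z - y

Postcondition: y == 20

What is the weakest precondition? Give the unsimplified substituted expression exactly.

Answer: ( ( 3 + ( 9 + z ) ) - y ) == 20

Derivation:
post: y == 20
stmt 5: y := z - y  -- replace 1 occurrence(s) of y with (z - y)
  => ( z - y ) == 20
stmt 4: x := y * x  -- replace 0 occurrence(s) of x with (y * x)
  => ( z - y ) == 20
stmt 3: x := 8 + y  -- replace 0 occurrence(s) of x with (8 + y)
  => ( z - y ) == 20
stmt 2: z := 3 + z  -- replace 1 occurrence(s) of z with (3 + z)
  => ( ( 3 + z ) - y ) == 20
stmt 1: z := 9 + z  -- replace 1 occurrence(s) of z with (9 + z)
  => ( ( 3 + ( 9 + z ) ) - y ) == 20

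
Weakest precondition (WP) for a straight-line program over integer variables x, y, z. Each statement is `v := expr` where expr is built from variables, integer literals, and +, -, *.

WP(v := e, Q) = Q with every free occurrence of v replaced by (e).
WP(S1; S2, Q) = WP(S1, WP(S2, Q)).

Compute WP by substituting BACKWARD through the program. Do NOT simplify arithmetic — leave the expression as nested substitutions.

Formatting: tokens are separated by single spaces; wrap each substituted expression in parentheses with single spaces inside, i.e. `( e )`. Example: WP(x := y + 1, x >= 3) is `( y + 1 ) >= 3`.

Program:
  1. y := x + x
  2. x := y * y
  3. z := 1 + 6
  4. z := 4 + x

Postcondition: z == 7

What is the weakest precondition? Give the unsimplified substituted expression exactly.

Answer: ( 4 + ( ( x + x ) * ( x + x ) ) ) == 7

Derivation:
post: z == 7
stmt 4: z := 4 + x  -- replace 1 occurrence(s) of z with (4 + x)
  => ( 4 + x ) == 7
stmt 3: z := 1 + 6  -- replace 0 occurrence(s) of z with (1 + 6)
  => ( 4 + x ) == 7
stmt 2: x := y * y  -- replace 1 occurrence(s) of x with (y * y)
  => ( 4 + ( y * y ) ) == 7
stmt 1: y := x + x  -- replace 2 occurrence(s) of y with (x + x)
  => ( 4 + ( ( x + x ) * ( x + x ) ) ) == 7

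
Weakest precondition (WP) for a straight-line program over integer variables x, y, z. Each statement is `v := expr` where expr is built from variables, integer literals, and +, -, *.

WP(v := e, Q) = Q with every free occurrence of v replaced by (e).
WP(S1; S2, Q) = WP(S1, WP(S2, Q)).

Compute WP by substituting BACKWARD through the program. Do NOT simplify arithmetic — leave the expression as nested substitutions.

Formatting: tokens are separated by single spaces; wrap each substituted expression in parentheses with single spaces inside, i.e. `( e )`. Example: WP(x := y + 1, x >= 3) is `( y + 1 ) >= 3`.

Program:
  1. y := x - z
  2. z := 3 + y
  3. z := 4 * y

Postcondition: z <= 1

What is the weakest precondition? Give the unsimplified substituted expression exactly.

Answer: ( 4 * ( x - z ) ) <= 1

Derivation:
post: z <= 1
stmt 3: z := 4 * y  -- replace 1 occurrence(s) of z with (4 * y)
  => ( 4 * y ) <= 1
stmt 2: z := 3 + y  -- replace 0 occurrence(s) of z with (3 + y)
  => ( 4 * y ) <= 1
stmt 1: y := x - z  -- replace 1 occurrence(s) of y with (x - z)
  => ( 4 * ( x - z ) ) <= 1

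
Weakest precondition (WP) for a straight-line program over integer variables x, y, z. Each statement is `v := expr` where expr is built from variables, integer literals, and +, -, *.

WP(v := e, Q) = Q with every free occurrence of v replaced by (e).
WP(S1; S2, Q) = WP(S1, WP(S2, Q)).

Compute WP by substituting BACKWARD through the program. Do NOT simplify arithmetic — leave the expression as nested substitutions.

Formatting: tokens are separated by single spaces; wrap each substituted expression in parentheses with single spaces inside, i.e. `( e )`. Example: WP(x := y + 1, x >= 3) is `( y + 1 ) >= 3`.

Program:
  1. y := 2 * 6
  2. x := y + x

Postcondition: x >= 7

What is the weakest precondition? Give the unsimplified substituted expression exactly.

post: x >= 7
stmt 2: x := y + x  -- replace 1 occurrence(s) of x with (y + x)
  => ( y + x ) >= 7
stmt 1: y := 2 * 6  -- replace 1 occurrence(s) of y with (2 * 6)
  => ( ( 2 * 6 ) + x ) >= 7

Answer: ( ( 2 * 6 ) + x ) >= 7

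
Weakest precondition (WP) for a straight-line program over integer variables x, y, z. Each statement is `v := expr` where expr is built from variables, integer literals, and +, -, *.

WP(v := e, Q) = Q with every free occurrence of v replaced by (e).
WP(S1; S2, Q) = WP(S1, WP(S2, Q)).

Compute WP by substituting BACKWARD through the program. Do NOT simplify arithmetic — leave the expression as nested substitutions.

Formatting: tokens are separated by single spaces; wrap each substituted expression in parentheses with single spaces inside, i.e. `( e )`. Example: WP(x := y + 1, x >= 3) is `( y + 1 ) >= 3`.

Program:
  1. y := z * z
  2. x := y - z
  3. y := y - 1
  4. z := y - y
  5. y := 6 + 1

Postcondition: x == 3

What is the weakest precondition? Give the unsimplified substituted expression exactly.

post: x == 3
stmt 5: y := 6 + 1  -- replace 0 occurrence(s) of y with (6 + 1)
  => x == 3
stmt 4: z := y - y  -- replace 0 occurrence(s) of z with (y - y)
  => x == 3
stmt 3: y := y - 1  -- replace 0 occurrence(s) of y with (y - 1)
  => x == 3
stmt 2: x := y - z  -- replace 1 occurrence(s) of x with (y - z)
  => ( y - z ) == 3
stmt 1: y := z * z  -- replace 1 occurrence(s) of y with (z * z)
  => ( ( z * z ) - z ) == 3

Answer: ( ( z * z ) - z ) == 3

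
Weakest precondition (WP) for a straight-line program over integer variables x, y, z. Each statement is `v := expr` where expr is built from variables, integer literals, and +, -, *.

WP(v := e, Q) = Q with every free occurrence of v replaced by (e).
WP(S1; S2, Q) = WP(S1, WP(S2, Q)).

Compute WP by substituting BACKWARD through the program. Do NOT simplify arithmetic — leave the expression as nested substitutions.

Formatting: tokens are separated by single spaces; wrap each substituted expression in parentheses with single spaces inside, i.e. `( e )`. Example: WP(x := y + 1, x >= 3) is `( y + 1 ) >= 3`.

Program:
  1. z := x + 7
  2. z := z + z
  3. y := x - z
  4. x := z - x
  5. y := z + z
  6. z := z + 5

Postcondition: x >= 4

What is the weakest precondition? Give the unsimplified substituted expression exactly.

Answer: ( ( ( x + 7 ) + ( x + 7 ) ) - x ) >= 4

Derivation:
post: x >= 4
stmt 6: z := z + 5  -- replace 0 occurrence(s) of z with (z + 5)
  => x >= 4
stmt 5: y := z + z  -- replace 0 occurrence(s) of y with (z + z)
  => x >= 4
stmt 4: x := z - x  -- replace 1 occurrence(s) of x with (z - x)
  => ( z - x ) >= 4
stmt 3: y := x - z  -- replace 0 occurrence(s) of y with (x - z)
  => ( z - x ) >= 4
stmt 2: z := z + z  -- replace 1 occurrence(s) of z with (z + z)
  => ( ( z + z ) - x ) >= 4
stmt 1: z := x + 7  -- replace 2 occurrence(s) of z with (x + 7)
  => ( ( ( x + 7 ) + ( x + 7 ) ) - x ) >= 4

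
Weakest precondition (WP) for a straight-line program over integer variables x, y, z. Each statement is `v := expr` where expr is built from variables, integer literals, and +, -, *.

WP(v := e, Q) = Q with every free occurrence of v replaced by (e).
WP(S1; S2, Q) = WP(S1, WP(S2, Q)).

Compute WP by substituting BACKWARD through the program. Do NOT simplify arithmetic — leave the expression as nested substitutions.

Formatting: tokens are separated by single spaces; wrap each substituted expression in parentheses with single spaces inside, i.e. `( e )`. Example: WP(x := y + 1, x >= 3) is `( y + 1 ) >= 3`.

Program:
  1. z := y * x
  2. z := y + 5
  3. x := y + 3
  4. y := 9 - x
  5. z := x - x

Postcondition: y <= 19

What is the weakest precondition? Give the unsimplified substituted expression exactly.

post: y <= 19
stmt 5: z := x - x  -- replace 0 occurrence(s) of z with (x - x)
  => y <= 19
stmt 4: y := 9 - x  -- replace 1 occurrence(s) of y with (9 - x)
  => ( 9 - x ) <= 19
stmt 3: x := y + 3  -- replace 1 occurrence(s) of x with (y + 3)
  => ( 9 - ( y + 3 ) ) <= 19
stmt 2: z := y + 5  -- replace 0 occurrence(s) of z with (y + 5)
  => ( 9 - ( y + 3 ) ) <= 19
stmt 1: z := y * x  -- replace 0 occurrence(s) of z with (y * x)
  => ( 9 - ( y + 3 ) ) <= 19

Answer: ( 9 - ( y + 3 ) ) <= 19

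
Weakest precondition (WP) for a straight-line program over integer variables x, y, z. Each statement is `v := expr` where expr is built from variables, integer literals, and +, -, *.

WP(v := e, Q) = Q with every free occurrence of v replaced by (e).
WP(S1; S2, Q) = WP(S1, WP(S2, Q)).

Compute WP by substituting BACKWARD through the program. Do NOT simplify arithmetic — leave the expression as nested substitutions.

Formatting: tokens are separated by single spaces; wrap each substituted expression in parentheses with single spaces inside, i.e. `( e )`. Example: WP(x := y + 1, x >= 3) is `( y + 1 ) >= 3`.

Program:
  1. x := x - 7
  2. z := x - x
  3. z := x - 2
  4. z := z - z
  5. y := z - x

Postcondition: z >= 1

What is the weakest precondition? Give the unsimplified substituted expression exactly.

post: z >= 1
stmt 5: y := z - x  -- replace 0 occurrence(s) of y with (z - x)
  => z >= 1
stmt 4: z := z - z  -- replace 1 occurrence(s) of z with (z - z)
  => ( z - z ) >= 1
stmt 3: z := x - 2  -- replace 2 occurrence(s) of z with (x - 2)
  => ( ( x - 2 ) - ( x - 2 ) ) >= 1
stmt 2: z := x - x  -- replace 0 occurrence(s) of z with (x - x)
  => ( ( x - 2 ) - ( x - 2 ) ) >= 1
stmt 1: x := x - 7  -- replace 2 occurrence(s) of x with (x - 7)
  => ( ( ( x - 7 ) - 2 ) - ( ( x - 7 ) - 2 ) ) >= 1

Answer: ( ( ( x - 7 ) - 2 ) - ( ( x - 7 ) - 2 ) ) >= 1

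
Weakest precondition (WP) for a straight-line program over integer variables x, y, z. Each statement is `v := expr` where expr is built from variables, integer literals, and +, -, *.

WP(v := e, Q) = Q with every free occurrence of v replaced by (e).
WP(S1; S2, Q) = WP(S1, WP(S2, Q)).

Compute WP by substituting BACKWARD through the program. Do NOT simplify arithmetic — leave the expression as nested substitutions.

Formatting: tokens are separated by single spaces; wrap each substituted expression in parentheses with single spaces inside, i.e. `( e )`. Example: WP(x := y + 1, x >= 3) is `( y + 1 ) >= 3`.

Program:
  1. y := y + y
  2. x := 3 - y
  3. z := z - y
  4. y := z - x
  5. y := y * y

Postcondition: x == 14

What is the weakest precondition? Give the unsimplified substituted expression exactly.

Answer: ( 3 - ( y + y ) ) == 14

Derivation:
post: x == 14
stmt 5: y := y * y  -- replace 0 occurrence(s) of y with (y * y)
  => x == 14
stmt 4: y := z - x  -- replace 0 occurrence(s) of y with (z - x)
  => x == 14
stmt 3: z := z - y  -- replace 0 occurrence(s) of z with (z - y)
  => x == 14
stmt 2: x := 3 - y  -- replace 1 occurrence(s) of x with (3 - y)
  => ( 3 - y ) == 14
stmt 1: y := y + y  -- replace 1 occurrence(s) of y with (y + y)
  => ( 3 - ( y + y ) ) == 14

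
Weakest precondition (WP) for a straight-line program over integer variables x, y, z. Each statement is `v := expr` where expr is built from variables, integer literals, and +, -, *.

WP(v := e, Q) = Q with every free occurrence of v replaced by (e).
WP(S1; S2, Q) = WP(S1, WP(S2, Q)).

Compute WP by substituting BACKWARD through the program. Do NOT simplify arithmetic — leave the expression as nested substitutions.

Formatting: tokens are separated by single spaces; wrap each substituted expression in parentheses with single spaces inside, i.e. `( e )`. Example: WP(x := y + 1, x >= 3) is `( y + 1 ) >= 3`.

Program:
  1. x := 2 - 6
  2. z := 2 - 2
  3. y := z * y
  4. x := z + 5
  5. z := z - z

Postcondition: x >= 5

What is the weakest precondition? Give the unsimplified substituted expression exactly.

Answer: ( ( 2 - 2 ) + 5 ) >= 5

Derivation:
post: x >= 5
stmt 5: z := z - z  -- replace 0 occurrence(s) of z with (z - z)
  => x >= 5
stmt 4: x := z + 5  -- replace 1 occurrence(s) of x with (z + 5)
  => ( z + 5 ) >= 5
stmt 3: y := z * y  -- replace 0 occurrence(s) of y with (z * y)
  => ( z + 5 ) >= 5
stmt 2: z := 2 - 2  -- replace 1 occurrence(s) of z with (2 - 2)
  => ( ( 2 - 2 ) + 5 ) >= 5
stmt 1: x := 2 - 6  -- replace 0 occurrence(s) of x with (2 - 6)
  => ( ( 2 - 2 ) + 5 ) >= 5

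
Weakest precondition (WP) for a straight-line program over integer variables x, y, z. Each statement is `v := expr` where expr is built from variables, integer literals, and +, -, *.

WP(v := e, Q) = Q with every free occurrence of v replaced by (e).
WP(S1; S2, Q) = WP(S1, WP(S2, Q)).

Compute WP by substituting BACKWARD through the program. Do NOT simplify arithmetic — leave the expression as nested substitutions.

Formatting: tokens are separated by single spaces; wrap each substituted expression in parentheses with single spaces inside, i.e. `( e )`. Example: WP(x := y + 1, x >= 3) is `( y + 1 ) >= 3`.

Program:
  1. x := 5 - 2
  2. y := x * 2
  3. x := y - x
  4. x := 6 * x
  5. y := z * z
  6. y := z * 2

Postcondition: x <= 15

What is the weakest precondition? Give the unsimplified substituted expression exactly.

post: x <= 15
stmt 6: y := z * 2  -- replace 0 occurrence(s) of y with (z * 2)
  => x <= 15
stmt 5: y := z * z  -- replace 0 occurrence(s) of y with (z * z)
  => x <= 15
stmt 4: x := 6 * x  -- replace 1 occurrence(s) of x with (6 * x)
  => ( 6 * x ) <= 15
stmt 3: x := y - x  -- replace 1 occurrence(s) of x with (y - x)
  => ( 6 * ( y - x ) ) <= 15
stmt 2: y := x * 2  -- replace 1 occurrence(s) of y with (x * 2)
  => ( 6 * ( ( x * 2 ) - x ) ) <= 15
stmt 1: x := 5 - 2  -- replace 2 occurrence(s) of x with (5 - 2)
  => ( 6 * ( ( ( 5 - 2 ) * 2 ) - ( 5 - 2 ) ) ) <= 15

Answer: ( 6 * ( ( ( 5 - 2 ) * 2 ) - ( 5 - 2 ) ) ) <= 15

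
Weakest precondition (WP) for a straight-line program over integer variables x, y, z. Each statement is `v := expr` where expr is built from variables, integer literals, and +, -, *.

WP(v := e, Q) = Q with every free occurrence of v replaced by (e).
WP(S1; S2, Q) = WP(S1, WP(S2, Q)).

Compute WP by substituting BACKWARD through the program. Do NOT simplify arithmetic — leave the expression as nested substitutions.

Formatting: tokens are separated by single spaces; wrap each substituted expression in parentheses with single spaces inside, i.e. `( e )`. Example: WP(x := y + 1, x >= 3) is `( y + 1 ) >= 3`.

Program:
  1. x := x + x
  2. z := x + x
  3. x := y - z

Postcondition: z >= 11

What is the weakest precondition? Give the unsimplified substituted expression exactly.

post: z >= 11
stmt 3: x := y - z  -- replace 0 occurrence(s) of x with (y - z)
  => z >= 11
stmt 2: z := x + x  -- replace 1 occurrence(s) of z with (x + x)
  => ( x + x ) >= 11
stmt 1: x := x + x  -- replace 2 occurrence(s) of x with (x + x)
  => ( ( x + x ) + ( x + x ) ) >= 11

Answer: ( ( x + x ) + ( x + x ) ) >= 11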